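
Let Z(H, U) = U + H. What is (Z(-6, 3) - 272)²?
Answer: 75625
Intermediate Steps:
Z(H, U) = H + U
(Z(-6, 3) - 272)² = ((-6 + 3) - 272)² = (-3 - 272)² = (-275)² = 75625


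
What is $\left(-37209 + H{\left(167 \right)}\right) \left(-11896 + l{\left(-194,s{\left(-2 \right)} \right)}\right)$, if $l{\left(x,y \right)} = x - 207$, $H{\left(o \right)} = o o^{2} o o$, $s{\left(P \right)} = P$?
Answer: $-1597281289450206$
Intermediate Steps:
$H{\left(o \right)} = o^{5}$ ($H{\left(o \right)} = o^{3} o o = o^{4} o = o^{5}$)
$l{\left(x,y \right)} = -207 + x$
$\left(-37209 + H{\left(167 \right)}\right) \left(-11896 + l{\left(-194,s{\left(-2 \right)} \right)}\right) = \left(-37209 + 167^{5}\right) \left(-11896 - 401\right) = \left(-37209 + 129891985607\right) \left(-11896 - 401\right) = 129891948398 \left(-12297\right) = -1597281289450206$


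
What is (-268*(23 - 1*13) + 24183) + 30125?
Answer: 51628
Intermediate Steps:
(-268*(23 - 1*13) + 24183) + 30125 = (-268*(23 - 13) + 24183) + 30125 = (-268*10 + 24183) + 30125 = (-2680 + 24183) + 30125 = 21503 + 30125 = 51628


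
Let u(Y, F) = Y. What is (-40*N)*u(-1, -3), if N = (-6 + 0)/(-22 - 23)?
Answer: 16/3 ≈ 5.3333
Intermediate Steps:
N = 2/15 (N = -6/(-45) = -6*(-1/45) = 2/15 ≈ 0.13333)
(-40*N)*u(-1, -3) = -40*2/15*(-1) = -16/3*(-1) = 16/3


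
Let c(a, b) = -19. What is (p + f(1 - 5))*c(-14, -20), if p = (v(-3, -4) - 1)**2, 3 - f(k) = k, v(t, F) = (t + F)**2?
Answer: -43909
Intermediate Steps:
v(t, F) = (F + t)**2
f(k) = 3 - k
p = 2304 (p = ((-4 - 3)**2 - 1)**2 = ((-7)**2 - 1)**2 = (49 - 1)**2 = 48**2 = 2304)
(p + f(1 - 5))*c(-14, -20) = (2304 + (3 - (1 - 5)))*(-19) = (2304 + (3 - 1*(-4)))*(-19) = (2304 + (3 + 4))*(-19) = (2304 + 7)*(-19) = 2311*(-19) = -43909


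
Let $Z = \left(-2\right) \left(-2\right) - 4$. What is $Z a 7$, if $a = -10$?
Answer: $0$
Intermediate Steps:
$Z = 0$ ($Z = 4 - 4 = 0$)
$Z a 7 = 0 \left(-10\right) 7 = 0 \cdot 7 = 0$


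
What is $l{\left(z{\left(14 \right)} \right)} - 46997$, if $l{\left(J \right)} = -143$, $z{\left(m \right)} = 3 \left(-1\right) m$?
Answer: $-47140$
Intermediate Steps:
$z{\left(m \right)} = - 3 m$
$l{\left(z{\left(14 \right)} \right)} - 46997 = -143 - 46997 = -47140$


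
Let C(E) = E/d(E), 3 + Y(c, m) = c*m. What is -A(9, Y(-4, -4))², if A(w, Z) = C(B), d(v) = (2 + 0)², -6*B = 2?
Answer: -1/144 ≈ -0.0069444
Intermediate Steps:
Y(c, m) = -3 + c*m
B = -⅓ (B = -⅙*2 = -⅓ ≈ -0.33333)
d(v) = 4 (d(v) = 2² = 4)
C(E) = E/4
A(w, Z) = -1/12 (A(w, Z) = (¼)*(-⅓) = -1/12)
-A(9, Y(-4, -4))² = -(-1/12)² = -1*1/144 = -1/144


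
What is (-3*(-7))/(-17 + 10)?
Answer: -3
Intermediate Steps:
(-3*(-7))/(-17 + 10) = 21/(-7) = 21*(-⅐) = -3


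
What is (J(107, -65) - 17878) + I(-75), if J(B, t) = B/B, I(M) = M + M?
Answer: -18027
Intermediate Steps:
I(M) = 2*M
J(B, t) = 1
(J(107, -65) - 17878) + I(-75) = (1 - 17878) + 2*(-75) = -17877 - 150 = -18027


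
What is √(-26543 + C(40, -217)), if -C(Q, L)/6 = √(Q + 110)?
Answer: √(-26543 - 30*√6) ≈ 163.15*I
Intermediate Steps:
C(Q, L) = -6*√(110 + Q) (C(Q, L) = -6*√(Q + 110) = -6*√(110 + Q))
√(-26543 + C(40, -217)) = √(-26543 - 6*√(110 + 40)) = √(-26543 - 30*√6)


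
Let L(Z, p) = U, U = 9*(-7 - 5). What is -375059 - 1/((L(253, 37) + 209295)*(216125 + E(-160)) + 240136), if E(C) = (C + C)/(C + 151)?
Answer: -16959499726502990/45218218271 ≈ -3.7506e+5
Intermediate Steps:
U = -108 (U = 9*(-12) = -108)
L(Z, p) = -108
E(C) = 2*C/(151 + C) (E(C) = (2*C)/(151 + C) = 2*C/(151 + C))
-375059 - 1/((L(253, 37) + 209295)*(216125 + E(-160)) + 240136) = -375059 - 1/((-108 + 209295)*(216125 + 2*(-160)/(151 - 160)) + 240136) = -375059 - 1/(209187*(216125 + 2*(-160)/(-9)) + 240136) = -375059 - 1/(209187*(216125 + 2*(-160)*(-1/9)) + 240136) = -375059 - 1/(209187*(216125 + 320/9) + 240136) = -375059 - 1/(209187*(1945445/9) + 240136) = -375059 - 1/(45217978135 + 240136) = -375059 - 1/45218218271 = -16959499726502990/45218218271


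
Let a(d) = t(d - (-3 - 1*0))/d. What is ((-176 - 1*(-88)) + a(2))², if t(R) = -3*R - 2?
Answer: 37249/4 ≈ 9312.3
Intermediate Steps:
t(R) = -2 - 3*R
a(d) = (-11 - 3*d)/d (a(d) = (-2 - 3*(d - (-3 - 1*0)))/d = (-2 - 3*(d - (-3 + 0)))/d = (-2 - 3*(d - 1*(-3)))/d = (-2 - 3*(d + 3))/d = (-2 - 3*(3 + d))/d = (-2 + (-9 - 3*d))/d = (-11 - 3*d)/d)
((-176 - 1*(-88)) + a(2))² = ((-176 - 1*(-88)) + (-3 - 11/2))² = ((-176 + 88) + (-3 - 11*½))² = (-88 + (-3 - 11/2))² = (-88 - 17/2)² = (-193/2)² = 37249/4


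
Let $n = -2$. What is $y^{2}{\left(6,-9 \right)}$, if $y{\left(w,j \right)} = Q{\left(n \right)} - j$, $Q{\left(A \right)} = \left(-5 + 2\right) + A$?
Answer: $16$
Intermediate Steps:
$Q{\left(A \right)} = -3 + A$
$y{\left(w,j \right)} = -5 - j$ ($y{\left(w,j \right)} = \left(-3 - 2\right) - j = -5 - j$)
$y^{2}{\left(6,-9 \right)} = \left(-5 - -9\right)^{2} = \left(-5 + 9\right)^{2} = 4^{2} = 16$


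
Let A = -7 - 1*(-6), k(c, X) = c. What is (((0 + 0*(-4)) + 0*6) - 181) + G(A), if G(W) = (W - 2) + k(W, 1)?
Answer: -185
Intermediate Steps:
A = -1 (A = -7 + 6 = -1)
G(W) = -2 + 2*W (G(W) = (W - 2) + W = (-2 + W) + W = -2 + 2*W)
(((0 + 0*(-4)) + 0*6) - 181) + G(A) = (((0 + 0*(-4)) + 0*6) - 181) + (-2 + 2*(-1)) = (((0 + 0) + 0) - 181) + (-2 - 2) = ((0 + 0) - 181) - 4 = (0 - 181) - 4 = -181 - 4 = -185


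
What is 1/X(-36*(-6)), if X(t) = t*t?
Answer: 1/46656 ≈ 2.1433e-5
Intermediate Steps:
X(t) = t²
1/X(-36*(-6)) = 1/((-36*(-6))²) = 1/(216²) = 1/46656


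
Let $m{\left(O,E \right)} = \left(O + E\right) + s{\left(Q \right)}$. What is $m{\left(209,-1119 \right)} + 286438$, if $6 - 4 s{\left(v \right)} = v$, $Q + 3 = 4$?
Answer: $\frac{1142117}{4} \approx 2.8553 \cdot 10^{5}$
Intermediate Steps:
$Q = 1$ ($Q = -3 + 4 = 1$)
$s{\left(v \right)} = \frac{3}{2} - \frac{v}{4}$
$m{\left(O,E \right)} = \frac{5}{4} + E + O$ ($m{\left(O,E \right)} = \left(O + E\right) + \left(\frac{3}{2} - \frac{1}{4}\right) = \left(E + O\right) + \left(\frac{3}{2} - \frac{1}{4}\right) = \left(E + O\right) + \frac{5}{4} = \frac{5}{4} + E + O$)
$m{\left(209,-1119 \right)} + 286438 = \left(\frac{5}{4} - 1119 + 209\right) + 286438 = - \frac{3635}{4} + 286438 = \frac{1142117}{4}$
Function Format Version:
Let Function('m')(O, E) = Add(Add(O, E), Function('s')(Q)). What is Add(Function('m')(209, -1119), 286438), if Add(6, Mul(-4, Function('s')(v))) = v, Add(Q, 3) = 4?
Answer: Rational(1142117, 4) ≈ 2.8553e+5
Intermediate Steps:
Q = 1 (Q = Add(-3, 4) = 1)
Function('s')(v) = Add(Rational(3, 2), Mul(Rational(-1, 4), v))
Function('m')(O, E) = Add(Rational(5, 4), E, O) (Function('m')(O, E) = Add(Add(O, E), Add(Rational(3, 2), Mul(Rational(-1, 4), 1))) = Add(Add(E, O), Add(Rational(3, 2), Rational(-1, 4))) = Add(Add(E, O), Rational(5, 4)) = Add(Rational(5, 4), E, O))
Add(Function('m')(209, -1119), 286438) = Add(Add(Rational(5, 4), -1119, 209), 286438) = Add(Rational(-3635, 4), 286438) = Rational(1142117, 4)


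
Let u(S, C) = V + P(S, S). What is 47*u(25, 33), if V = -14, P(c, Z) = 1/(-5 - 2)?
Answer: -4653/7 ≈ -664.71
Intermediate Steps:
P(c, Z) = -⅐ (P(c, Z) = 1/(-7) = -⅐)
u(S, C) = -99/7 (u(S, C) = -14 - ⅐ = -99/7)
47*u(25, 33) = 47*(-99/7) = -4653/7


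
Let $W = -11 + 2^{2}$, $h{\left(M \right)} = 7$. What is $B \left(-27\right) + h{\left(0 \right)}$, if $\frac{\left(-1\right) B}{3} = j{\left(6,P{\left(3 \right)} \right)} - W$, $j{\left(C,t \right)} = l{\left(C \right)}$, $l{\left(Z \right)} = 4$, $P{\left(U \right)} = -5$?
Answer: $898$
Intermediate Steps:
$j{\left(C,t \right)} = 4$
$W = -7$ ($W = -11 + 4 = -7$)
$B = -33$ ($B = - 3 \left(4 - -7\right) = - 3 \left(4 + 7\right) = \left(-3\right) 11 = -33$)
$B \left(-27\right) + h{\left(0 \right)} = \left(-33\right) \left(-27\right) + 7 = 891 + 7 = 898$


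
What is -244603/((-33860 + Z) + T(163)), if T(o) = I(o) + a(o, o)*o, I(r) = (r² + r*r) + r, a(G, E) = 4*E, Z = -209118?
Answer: 244603/83401 ≈ 2.9329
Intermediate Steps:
I(r) = r + 2*r² (I(r) = (r² + r²) + r = 2*r² + r = r + 2*r²)
T(o) = 4*o² + o*(1 + 2*o) (T(o) = o*(1 + 2*o) + (4*o)*o = o*(1 + 2*o) + 4*o² = 4*o² + o*(1 + 2*o))
-244603/((-33860 + Z) + T(163)) = -244603/((-33860 - 209118) + 163*(1 + 6*163)) = -244603/(-242978 + 163*(1 + 978)) = -244603/(-242978 + 163*979) = -244603/(-242978 + 159577) = -244603/(-83401) = -244603*(-1/83401) = 244603/83401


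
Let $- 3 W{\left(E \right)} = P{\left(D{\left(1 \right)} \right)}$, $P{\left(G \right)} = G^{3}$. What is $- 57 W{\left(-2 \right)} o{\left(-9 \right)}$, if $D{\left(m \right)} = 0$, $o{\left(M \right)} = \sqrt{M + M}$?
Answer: $0$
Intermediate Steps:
$o{\left(M \right)} = \sqrt{2} \sqrt{M}$ ($o{\left(M \right)} = \sqrt{2 M} = \sqrt{2} \sqrt{M}$)
$W{\left(E \right)} = 0$ ($W{\left(E \right)} = - \frac{0^{3}}{3} = \left(- \frac{1}{3}\right) 0 = 0$)
$- 57 W{\left(-2 \right)} o{\left(-9 \right)} = \left(-57\right) 0 \sqrt{2} \sqrt{-9} = 0 \sqrt{2} \cdot 3 i = 0 \cdot 3 i \sqrt{2} = 0$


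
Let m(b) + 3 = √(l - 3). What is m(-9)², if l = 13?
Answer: (3 - √10)² ≈ 0.026334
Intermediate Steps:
m(b) = -3 + √10 (m(b) = -3 + √(13 - 3) = -3 + √10)
m(-9)² = (-3 + √10)²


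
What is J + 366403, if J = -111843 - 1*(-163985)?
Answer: 418545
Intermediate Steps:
J = 52142 (J = -111843 + 163985 = 52142)
J + 366403 = 52142 + 366403 = 418545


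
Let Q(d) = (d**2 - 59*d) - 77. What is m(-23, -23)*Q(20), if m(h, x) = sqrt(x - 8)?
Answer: -857*I*sqrt(31) ≈ -4771.6*I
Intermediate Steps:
m(h, x) = sqrt(-8 + x)
Q(d) = -77 + d**2 - 59*d
m(-23, -23)*Q(20) = sqrt(-8 - 23)*(-77 + 20**2 - 59*20) = sqrt(-31)*(-77 + 400 - 1180) = (I*sqrt(31))*(-857) = -857*I*sqrt(31)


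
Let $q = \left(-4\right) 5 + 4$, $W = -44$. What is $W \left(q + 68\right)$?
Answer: $-2288$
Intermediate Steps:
$q = -16$ ($q = -20 + 4 = -16$)
$W \left(q + 68\right) = - 44 \left(-16 + 68\right) = \left(-44\right) 52 = -2288$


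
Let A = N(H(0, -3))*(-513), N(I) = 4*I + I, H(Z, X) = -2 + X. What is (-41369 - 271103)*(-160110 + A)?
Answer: 46022438520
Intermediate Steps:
N(I) = 5*I
A = 12825 (A = (5*(-2 - 3))*(-513) = (5*(-5))*(-513) = -25*(-513) = 12825)
(-41369 - 271103)*(-160110 + A) = (-41369 - 271103)*(-160110 + 12825) = -312472*(-147285) = 46022438520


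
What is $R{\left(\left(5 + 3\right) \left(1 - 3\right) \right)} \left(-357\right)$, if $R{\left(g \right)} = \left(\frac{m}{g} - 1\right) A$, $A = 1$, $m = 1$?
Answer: $\frac{6069}{16} \approx 379.31$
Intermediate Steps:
$R{\left(g \right)} = -1 + \frac{1}{g}$ ($R{\left(g \right)} = \left(1 \frac{1}{g} - 1\right) 1 = \left(\frac{1}{g} - 1\right) 1 = \left(-1 + \frac{1}{g}\right) 1 = -1 + \frac{1}{g}$)
$R{\left(\left(5 + 3\right) \left(1 - 3\right) \right)} \left(-357\right) = \frac{1 - \left(5 + 3\right) \left(1 - 3\right)}{\left(5 + 3\right) \left(1 - 3\right)} \left(-357\right) = \frac{1 - 8 \left(-2\right)}{8 \left(-2\right)} \left(-357\right) = \frac{1 - -16}{-16} \left(-357\right) = - \frac{1 + 16}{16} \left(-357\right) = \left(- \frac{1}{16}\right) 17 \left(-357\right) = \left(- \frac{17}{16}\right) \left(-357\right) = \frac{6069}{16}$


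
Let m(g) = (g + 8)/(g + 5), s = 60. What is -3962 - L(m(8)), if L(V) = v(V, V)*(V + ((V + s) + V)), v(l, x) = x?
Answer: -682826/169 ≈ -4040.4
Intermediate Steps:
m(g) = (8 + g)/(5 + g)
L(V) = V*(60 + 3*V) (L(V) = V*(V + ((V + 60) + V)) = V*(V + ((60 + V) + V)) = V*(V + (60 + 2*V)) = V*(60 + 3*V))
-3962 - L(m(8)) = -3962 - 3*(8 + 8)/(5 + 8)*(20 + (8 + 8)/(5 + 8)) = -3962 - 3*16/13*(20 + 16/13) = -3962 - 3*(1/13)*16*(20 + (1/13)*16) = -3962 - 3*16*(20 + 16/13)/13 = -3962 - 3*16*276/(13*13) = -3962 - 1*13248/169 = -3962 - 13248/169 = -682826/169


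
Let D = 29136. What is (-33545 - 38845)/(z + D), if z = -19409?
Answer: -72390/9727 ≈ -7.4422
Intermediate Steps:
(-33545 - 38845)/(z + D) = (-33545 - 38845)/(-19409 + 29136) = -72390/9727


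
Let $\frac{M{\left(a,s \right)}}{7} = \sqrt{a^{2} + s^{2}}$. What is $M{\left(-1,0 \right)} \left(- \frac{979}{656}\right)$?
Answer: $- \frac{6853}{656} \approx -10.447$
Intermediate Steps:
$M{\left(a,s \right)} = 7 \sqrt{a^{2} + s^{2}}$
$M{\left(-1,0 \right)} \left(- \frac{979}{656}\right) = 7 \sqrt{\left(-1\right)^{2} + 0^{2}} \left(- \frac{979}{656}\right) = 7 \sqrt{1 + 0} \left(\left(-979\right) \frac{1}{656}\right) = 7 \sqrt{1} \left(- \frac{979}{656}\right) = 7 \cdot 1 \left(- \frac{979}{656}\right) = 7 \left(- \frac{979}{656}\right) = - \frac{6853}{656}$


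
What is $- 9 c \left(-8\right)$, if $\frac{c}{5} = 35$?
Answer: $12600$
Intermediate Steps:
$c = 175$ ($c = 5 \cdot 35 = 175$)
$- 9 c \left(-8\right) = \left(-9\right) 175 \left(-8\right) = \left(-1575\right) \left(-8\right) = 12600$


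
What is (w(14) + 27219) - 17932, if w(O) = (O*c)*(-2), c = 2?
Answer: 9231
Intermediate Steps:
w(O) = -4*O (w(O) = (O*2)*(-2) = (2*O)*(-2) = -4*O)
(w(14) + 27219) - 17932 = (-4*14 + 27219) - 17932 = (-56 + 27219) - 17932 = 27163 - 17932 = 9231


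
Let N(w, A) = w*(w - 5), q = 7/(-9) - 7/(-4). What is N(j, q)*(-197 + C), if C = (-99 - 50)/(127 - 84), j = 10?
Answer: -431000/43 ≈ -10023.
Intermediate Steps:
q = 35/36 (q = 7*(-⅑) - 7*(-¼) = -7/9 + 7/4 = 35/36 ≈ 0.97222)
C = -149/43 ≈ -3.4651
N(w, A) = w*(-5 + w)
N(j, q)*(-197 + C) = (10*(-5 + 10))*(-197 - 149/43) = (10*5)*(-8620/43) = 50*(-8620/43) = -431000/43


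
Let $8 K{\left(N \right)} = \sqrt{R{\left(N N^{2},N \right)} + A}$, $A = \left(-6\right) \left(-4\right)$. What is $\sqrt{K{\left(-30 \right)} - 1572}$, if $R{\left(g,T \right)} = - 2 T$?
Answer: $\frac{\sqrt{-6288 + \sqrt{21}}}{2} \approx 39.634 i$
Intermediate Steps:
$A = 24$
$K{\left(N \right)} = \frac{\sqrt{24 - 2 N}}{8}$ ($K{\left(N \right)} = \frac{\sqrt{- 2 N + 24}}{8} = \frac{\sqrt{24 - 2 N}}{8}$)
$\sqrt{K{\left(-30 \right)} - 1572} = \sqrt{\frac{\sqrt{24 - -60}}{8} - 1572} = \sqrt{\frac{\sqrt{24 + 60}}{8} - 1572} = \sqrt{\frac{\sqrt{84}}{8} - 1572} = \sqrt{\frac{2 \sqrt{21}}{8} - 1572} = \sqrt{\frac{\sqrt{21}}{4} - 1572} = \sqrt{-1572 + \frac{\sqrt{21}}{4}}$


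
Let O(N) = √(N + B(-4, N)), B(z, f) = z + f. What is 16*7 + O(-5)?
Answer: 112 + I*√14 ≈ 112.0 + 3.7417*I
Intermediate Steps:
B(z, f) = f + z
O(N) = √(-4 + 2*N) (O(N) = √(N + (N - 4)) = √(N + (-4 + N)) = √(-4 + 2*N))
16*7 + O(-5) = 16*7 + √(-4 + 2*(-5)) = 112 + √(-4 - 10) = 112 + √(-14) = 112 + I*√14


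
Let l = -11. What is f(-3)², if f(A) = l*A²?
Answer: 9801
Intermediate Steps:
f(A) = -11*A²
f(-3)² = (-11*(-3)²)² = (-11*9)² = (-99)² = 9801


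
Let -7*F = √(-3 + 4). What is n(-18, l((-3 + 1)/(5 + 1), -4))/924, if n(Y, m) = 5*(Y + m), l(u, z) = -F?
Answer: -625/6468 ≈ -0.096630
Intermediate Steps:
F = -⅐ (F = -√(-3 + 4)/7 = -√1/7 = -⅐*1 = -⅐ ≈ -0.14286)
l(u, z) = ⅐ (l(u, z) = -1*(-⅐) = ⅐)
n(Y, m) = 5*Y + 5*m
n(-18, l((-3 + 1)/(5 + 1), -4))/924 = (5*(-18) + 5*(⅐))/924 = (-90 + 5/7)*(1/924) = -625/7*1/924 = -625/6468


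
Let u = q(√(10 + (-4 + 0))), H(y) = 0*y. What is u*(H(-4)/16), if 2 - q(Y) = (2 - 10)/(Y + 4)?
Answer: 0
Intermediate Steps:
H(y) = 0
q(Y) = 2 + 8/(4 + Y) (q(Y) = 2 - (2 - 10)/(Y + 4) = 2 - (-8)/(4 + Y) = 2 + 8/(4 + Y))
u = 2*(8 + √6)/(4 + √6) (u = 2*(8 + √(10 + (-4 + 0)))/(4 + √(10 + (-4 + 0))) = 2*(8 + √(10 - 4))/(4 + √(10 - 4)) = 2*(8 + √6)/(4 + √6) ≈ 3.2404)
u*(H(-4)/16) = (26/5 - 4*√6/5)*(0/16) = (26/5 - 4*√6/5)*(0*(1/16)) = (26/5 - 4*√6/5)*0 = 0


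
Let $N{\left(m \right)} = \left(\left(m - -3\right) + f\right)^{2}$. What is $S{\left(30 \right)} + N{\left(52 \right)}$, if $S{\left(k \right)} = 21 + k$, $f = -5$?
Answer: $2551$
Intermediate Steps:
$N{\left(m \right)} = \left(-2 + m\right)^{2}$ ($N{\left(m \right)} = \left(\left(m - -3\right) - 5\right)^{2} = \left(\left(m + 3\right) - 5\right)^{2} = \left(\left(3 + m\right) - 5\right)^{2} = \left(-2 + m\right)^{2}$)
$S{\left(30 \right)} + N{\left(52 \right)} = \left(21 + 30\right) + \left(-2 + 52\right)^{2} = 51 + 50^{2} = 51 + 2500 = 2551$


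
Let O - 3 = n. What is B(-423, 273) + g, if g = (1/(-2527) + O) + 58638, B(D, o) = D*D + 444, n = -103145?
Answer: 340813962/2527 ≈ 1.3487e+5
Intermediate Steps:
O = -103142 (O = 3 - 103145 = -103142)
B(D, o) = 444 + D**2 (B(D, o) = D**2 + 444 = 444 + D**2)
g = -112461609/2527 (g = (1/(-2527) - 103142) + 58638 = (-1/2527 - 103142) + 58638 = -260639835/2527 + 58638 = -112461609/2527 ≈ -44504.)
B(-423, 273) + g = (444 + (-423)**2) - 112461609/2527 = (444 + 178929) - 112461609/2527 = 179373 - 112461609/2527 = 340813962/2527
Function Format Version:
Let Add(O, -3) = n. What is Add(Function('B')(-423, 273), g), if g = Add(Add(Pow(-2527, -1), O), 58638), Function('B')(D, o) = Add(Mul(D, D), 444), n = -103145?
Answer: Rational(340813962, 2527) ≈ 1.3487e+5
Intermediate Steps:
O = -103142 (O = Add(3, -103145) = -103142)
Function('B')(D, o) = Add(444, Pow(D, 2)) (Function('B')(D, o) = Add(Pow(D, 2), 444) = Add(444, Pow(D, 2)))
g = Rational(-112461609, 2527) (g = Add(Add(Pow(-2527, -1), -103142), 58638) = Add(Add(Rational(-1, 2527), -103142), 58638) = Add(Rational(-260639835, 2527), 58638) = Rational(-112461609, 2527) ≈ -44504.)
Add(Function('B')(-423, 273), g) = Add(Add(444, Pow(-423, 2)), Rational(-112461609, 2527)) = Add(Add(444, 178929), Rational(-112461609, 2527)) = Add(179373, Rational(-112461609, 2527)) = Rational(340813962, 2527)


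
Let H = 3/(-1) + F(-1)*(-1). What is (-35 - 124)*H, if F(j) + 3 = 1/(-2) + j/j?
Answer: 159/2 ≈ 79.500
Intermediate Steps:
F(j) = -5/2 (F(j) = -3 + (1/(-2) + j/j) = -3 + (1*(-½) + 1) = -3 + (-½ + 1) = -3 + ½ = -5/2)
H = -½ (H = 3/(-1) - 5/2*(-1) = 3*(-1) + 5/2 = -3 + 5/2 = -½ ≈ -0.50000)
(-35 - 124)*H = (-35 - 124)*(-½) = -159*(-½) = 159/2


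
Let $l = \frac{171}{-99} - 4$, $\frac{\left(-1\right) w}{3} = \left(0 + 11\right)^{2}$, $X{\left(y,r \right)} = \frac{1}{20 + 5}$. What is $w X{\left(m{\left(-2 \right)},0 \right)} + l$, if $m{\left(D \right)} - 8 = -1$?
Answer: $- \frac{5568}{275} \approx -20.247$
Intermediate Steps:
$m{\left(D \right)} = 7$ ($m{\left(D \right)} = 8 - 1 = 7$)
$X{\left(y,r \right)} = \frac{1}{25}$
$w = -363$ ($w = - 3 \left(0 + 11\right)^{2} = - 3 \cdot 11^{2} = \left(-3\right) 121 = -363$)
$l = - \frac{63}{11}$ ($l = 171 \left(- \frac{1}{99}\right) - 4 = - \frac{19}{11} - 4 = - \frac{63}{11} \approx -5.7273$)
$w X{\left(m{\left(-2 \right)},0 \right)} + l = \left(-363\right) \frac{1}{25} - \frac{63}{11} = - \frac{363}{25} - \frac{63}{11} = - \frac{5568}{275}$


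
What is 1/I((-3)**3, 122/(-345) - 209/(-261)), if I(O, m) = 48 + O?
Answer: 1/21 ≈ 0.047619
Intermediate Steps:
1/I((-3)**3, 122/(-345) - 209/(-261)) = 1/(48 + (-3)**3) = 1/(48 - 27) = 1/21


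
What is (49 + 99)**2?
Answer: 21904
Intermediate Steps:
(49 + 99)**2 = 148**2 = 21904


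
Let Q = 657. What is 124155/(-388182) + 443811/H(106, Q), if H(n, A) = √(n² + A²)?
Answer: -1335/4174 + 443811*√442885/442885 ≈ 666.57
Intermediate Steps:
H(n, A) = √(A² + n²)
124155/(-388182) + 443811/H(106, Q) = 124155/(-388182) + 443811/(√(657² + 106²)) = 124155*(-1/388182) + 443811/(√(431649 + 11236)) = -1335/4174 + 443811/(√442885) = -1335/4174 + 443811*(√442885/442885) = -1335/4174 + 443811*√442885/442885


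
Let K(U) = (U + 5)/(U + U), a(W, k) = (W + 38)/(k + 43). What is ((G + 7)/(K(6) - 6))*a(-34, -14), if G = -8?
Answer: 48/1769 ≈ 0.027134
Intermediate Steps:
a(W, k) = (38 + W)/(43 + k)
K(U) = (5 + U)/(2*U) (K(U) = (5 + U)/((2*U)) = (5 + U)*(1/(2*U)) = (5 + U)/(2*U))
((G + 7)/(K(6) - 6))*a(-34, -14) = ((-8 + 7)/((½)*(5 + 6)/6 - 6))*((38 - 34)/(43 - 14)) = (-1/((½)*(⅙)*11 - 6))*(4/29) = (-1/(11/12 - 6))*((1/29)*4) = -1/(-61/12)*(4/29) = -1*(-12/61)*(4/29) = (12/61)*(4/29) = 48/1769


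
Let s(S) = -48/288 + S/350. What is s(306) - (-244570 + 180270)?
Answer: 67515743/1050 ≈ 64301.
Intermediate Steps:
s(S) = -⅙ + S/350 (s(S) = -48*1/288 + S*(1/350) = -⅙ + S/350)
s(306) - (-244570 + 180270) = (-⅙ + (1/350)*306) - (-244570 + 180270) = (-⅙ + 153/175) - 1*(-64300) = 743/1050 + 64300 = 67515743/1050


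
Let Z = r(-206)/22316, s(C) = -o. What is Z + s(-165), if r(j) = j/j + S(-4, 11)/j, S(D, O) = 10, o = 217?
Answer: -35627487/164182 ≈ -217.00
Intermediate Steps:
r(j) = 1 + 10/j (r(j) = j/j + 10/j = 1 + 10/j)
s(C) = -217 (s(C) = -1*217 = -217)
Z = 7/164182 (Z = ((10 - 206)/(-206))/22316 = -1/206*(-196)*(1/22316) = (98/103)*(1/22316) = 7/164182 ≈ 4.2636e-5)
Z + s(-165) = 7/164182 - 217 = -35627487/164182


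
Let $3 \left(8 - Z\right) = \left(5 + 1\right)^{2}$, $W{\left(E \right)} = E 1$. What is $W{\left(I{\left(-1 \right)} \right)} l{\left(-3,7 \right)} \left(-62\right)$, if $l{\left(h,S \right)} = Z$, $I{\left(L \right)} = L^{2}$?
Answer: $248$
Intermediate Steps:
$W{\left(E \right)} = E$
$Z = -4$ ($Z = 8 - \frac{\left(5 + 1\right)^{2}}{3} = 8 - \frac{6^{2}}{3} = 8 - 12 = -4$)
$l{\left(h,S \right)} = -4$
$W{\left(I{\left(-1 \right)} \right)} l{\left(-3,7 \right)} \left(-62\right) = \left(-1\right)^{2} \left(-4\right) \left(-62\right) = 1 \left(-4\right) \left(-62\right) = \left(-4\right) \left(-62\right) = 248$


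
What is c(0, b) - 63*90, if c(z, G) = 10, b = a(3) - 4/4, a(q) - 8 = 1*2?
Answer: -5660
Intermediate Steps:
a(q) = 10 (a(q) = 8 + 1*2 = 8 + 2 = 10)
b = 9 (b = 10 - 4/4 = 10 - 4*1/4 = 10 - 1 = 9)
c(0, b) - 63*90 = 10 - 63*90 = 10 - 5670 = -5660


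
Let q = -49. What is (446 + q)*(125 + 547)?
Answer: 266784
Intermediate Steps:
(446 + q)*(125 + 547) = (446 - 49)*(125 + 547) = 397*672 = 266784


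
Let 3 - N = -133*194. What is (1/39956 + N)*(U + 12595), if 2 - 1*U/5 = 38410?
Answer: -26431340533935/5708 ≈ -4.6306e+9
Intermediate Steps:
U = -192040 (U = 10 - 5*38410 = 10 - 192050 = -192040)
N = 25805 (N = 3 - (-133)*194 = 3 - 1*(-25802) = 3 + 25802 = 25805)
(1/39956 + N)*(U + 12595) = (1/39956 + 25805)*(-192040 + 12595) = (1/39956 + 25805)*(-179445) = (1031064581/39956)*(-179445) = -26431340533935/5708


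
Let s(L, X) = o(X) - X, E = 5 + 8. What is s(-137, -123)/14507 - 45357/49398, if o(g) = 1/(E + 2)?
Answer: -3259573759/3583083930 ≈ -0.90971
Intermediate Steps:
E = 13
o(g) = 1/15 (o(g) = 1/(13 + 2) = 1/15)
s(L, X) = 1/15 - X
s(-137, -123)/14507 - 45357/49398 = (1/15 - 1*(-123))/14507 - 45357/49398 = (1/15 + 123)*(1/14507) - 45357*1/49398 = (1846/15)*(1/14507) - 15119/16466 = 1846/217605 - 15119/16466 = -3259573759/3583083930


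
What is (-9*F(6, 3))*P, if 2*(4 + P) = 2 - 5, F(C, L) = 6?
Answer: 297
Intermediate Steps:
P = -11/2 (P = -4 + (2 - 5)/2 = -4 + (½)*(-3) = -4 - 3/2 = -11/2 ≈ -5.5000)
(-9*F(6, 3))*P = -9*6*(-11/2) = -54*(-11/2) = 297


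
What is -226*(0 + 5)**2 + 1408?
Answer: -4242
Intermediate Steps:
-226*(0 + 5)**2 + 1408 = -226*5**2 + 1408 = -226*25 + 1408 = -5650 + 1408 = -4242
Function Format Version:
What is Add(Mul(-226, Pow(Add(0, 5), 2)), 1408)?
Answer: -4242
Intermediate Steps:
Add(Mul(-226, Pow(Add(0, 5), 2)), 1408) = Add(Mul(-226, Pow(5, 2)), 1408) = Add(Mul(-226, 25), 1408) = Add(-5650, 1408) = -4242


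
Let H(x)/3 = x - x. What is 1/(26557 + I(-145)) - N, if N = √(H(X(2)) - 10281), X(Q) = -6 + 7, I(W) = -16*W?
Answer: 1/28877 - I*√10281 ≈ 3.463e-5 - 101.4*I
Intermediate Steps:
X(Q) = 1
H(x) = 0 (H(x) = 3*(x - x) = 3*0 = 0)
N = I*√10281 (N = √(0 - 10281) = √(-10281) = I*√10281 ≈ 101.4*I)
1/(26557 + I(-145)) - N = 1/(26557 - 16*(-145)) - I*√10281 = 1/(26557 + 2320) - I*√10281 = 1/28877 - I*√10281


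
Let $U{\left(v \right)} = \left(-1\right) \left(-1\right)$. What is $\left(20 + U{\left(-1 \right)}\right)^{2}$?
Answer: $441$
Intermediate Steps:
$U{\left(v \right)} = 1$
$\left(20 + U{\left(-1 \right)}\right)^{2} = \left(20 + 1\right)^{2} = 21^{2} = 441$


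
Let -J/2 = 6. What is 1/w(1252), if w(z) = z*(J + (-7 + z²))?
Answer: 1/1962491220 ≈ 5.0956e-10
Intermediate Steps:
J = -12 (J = -2*6 = -12)
w(z) = z*(-19 + z²) (w(z) = z*(-12 + (-7 + z²)) = z*(-19 + z²))
1/w(1252) = 1/(1252*(-19 + 1252²)) = 1/(1252*(-19 + 1567504)) = 1/(1252*1567485) = 1/1962491220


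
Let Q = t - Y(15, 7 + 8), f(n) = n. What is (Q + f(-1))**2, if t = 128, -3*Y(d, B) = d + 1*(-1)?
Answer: 156025/9 ≈ 17336.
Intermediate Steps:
Y(d, B) = 1/3 - d/3 (Y(d, B) = -(d + 1*(-1))/3 = -(d - 1)/3 = -(-1 + d)/3 = 1/3 - d/3)
Q = 398/3 (Q = 128 - (1/3 - 1/3*15) = 128 - (1/3 - 5) = 128 - 1*(-14/3) = 128 + 14/3 = 398/3 ≈ 132.67)
(Q + f(-1))**2 = (398/3 - 1)**2 = (395/3)**2 = 156025/9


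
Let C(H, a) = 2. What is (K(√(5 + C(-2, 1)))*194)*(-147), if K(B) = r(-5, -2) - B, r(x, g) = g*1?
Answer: 57036 + 28518*√7 ≈ 1.3249e+5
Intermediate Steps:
r(x, g) = g
K(B) = -2 - B
(K(√(5 + C(-2, 1)))*194)*(-147) = ((-2 - √(5 + 2))*194)*(-147) = ((-2 - √7)*194)*(-147) = (-388 - 194*√7)*(-147) = 57036 + 28518*√7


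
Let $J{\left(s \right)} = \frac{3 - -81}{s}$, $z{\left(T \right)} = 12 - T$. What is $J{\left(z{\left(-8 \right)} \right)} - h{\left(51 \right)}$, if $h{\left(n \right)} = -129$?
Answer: $\frac{666}{5} \approx 133.2$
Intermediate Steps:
$J{\left(s \right)} = \frac{84}{s}$ ($J{\left(s \right)} = \frac{3 + 81}{s} = \frac{84}{s}$)
$J{\left(z{\left(-8 \right)} \right)} - h{\left(51 \right)} = \frac{84}{12 - -8} - -129 = \frac{84}{12 + 8} + 129 = \frac{84}{20} + 129 = 84 \cdot \frac{1}{20} + 129 = \frac{21}{5} + 129 = \frac{666}{5}$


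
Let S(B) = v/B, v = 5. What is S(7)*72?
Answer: 360/7 ≈ 51.429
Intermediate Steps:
S(B) = 5/B
S(7)*72 = (5/7)*72 = 360/7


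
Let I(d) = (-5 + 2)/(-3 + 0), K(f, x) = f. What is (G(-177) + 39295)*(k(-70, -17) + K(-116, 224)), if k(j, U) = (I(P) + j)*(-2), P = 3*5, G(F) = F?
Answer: 860596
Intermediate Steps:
P = 15
I(d) = 1 (I(d) = -3/(-3) = -3*(-⅓) = 1)
k(j, U) = -2 - 2*j (k(j, U) = (1 + j)*(-2) = -2 - 2*j)
(G(-177) + 39295)*(k(-70, -17) + K(-116, 224)) = (-177 + 39295)*((-2 - 2*(-70)) - 116) = 39118*((-2 + 140) - 116) = 39118*(138 - 116) = 39118*22 = 860596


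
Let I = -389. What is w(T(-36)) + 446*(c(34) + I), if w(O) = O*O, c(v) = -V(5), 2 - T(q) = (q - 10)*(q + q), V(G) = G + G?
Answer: 10778146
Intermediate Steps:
V(G) = 2*G
T(q) = 2 - 2*q*(-10 + q) (T(q) = 2 - (q - 10)*(q + q) = 2 - (-10 + q)*2*q = 2 - 2*q*(-10 + q))
c(v) = -10 (c(v) = -2*5 = -1*10 = -10)
w(O) = O²
w(T(-36)) + 446*(c(34) + I) = (2 - 2*(-36)² + 20*(-36))² + 446*(-10 - 389) = (2 - 2*1296 - 720)² + 446*(-399) = (2 - 2592 - 720)² - 177954 = (-3310)² - 177954 = 10956100 - 177954 = 10778146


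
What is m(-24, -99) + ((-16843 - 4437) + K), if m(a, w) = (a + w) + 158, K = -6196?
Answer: -27441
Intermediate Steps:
m(a, w) = 158 + a + w
m(-24, -99) + ((-16843 - 4437) + K) = (158 - 24 - 99) + ((-16843 - 4437) - 6196) = 35 + (-21280 - 6196) = 35 - 27476 = -27441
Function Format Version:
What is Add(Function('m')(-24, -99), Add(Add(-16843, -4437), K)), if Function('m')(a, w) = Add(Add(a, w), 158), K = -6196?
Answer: -27441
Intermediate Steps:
Function('m')(a, w) = Add(158, a, w)
Add(Function('m')(-24, -99), Add(Add(-16843, -4437), K)) = Add(Add(158, -24, -99), Add(Add(-16843, -4437), -6196)) = Add(35, Add(-21280, -6196)) = Add(35, -27476) = -27441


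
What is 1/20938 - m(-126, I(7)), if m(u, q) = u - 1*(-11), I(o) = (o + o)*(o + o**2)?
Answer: 2407871/20938 ≈ 115.00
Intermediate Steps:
I(o) = 2*o*(o + o**2) (I(o) = (2*o)*(o + o**2) = 2*o*(o + o**2))
m(u, q) = 11 + u (m(u, q) = u + 11 = 11 + u)
1/20938 - m(-126, I(7)) = 1/20938 - (11 - 126) = 1/20938 - 1*(-115) = 1/20938 + 115 = 2407871/20938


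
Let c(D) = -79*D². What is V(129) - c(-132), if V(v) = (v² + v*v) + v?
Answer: 1409907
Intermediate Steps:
V(v) = v + 2*v² (V(v) = (v² + v²) + v = 2*v² + v = v + 2*v²)
V(129) - c(-132) = 129*(1 + 2*129) - (-79)*(-132)² = 129*(1 + 258) - (-79)*17424 = 129*259 - 1*(-1376496) = 33411 + 1376496 = 1409907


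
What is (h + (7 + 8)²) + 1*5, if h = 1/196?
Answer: 45081/196 ≈ 230.01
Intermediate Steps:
h = 1/196 ≈ 0.0051020
(h + (7 + 8)²) + 1*5 = (1/196 + (7 + 8)²) + 1*5 = (1/196 + 15²) + 5 = (1/196 + 225) + 5 = 44101/196 + 5 = 45081/196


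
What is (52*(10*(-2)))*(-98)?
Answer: 101920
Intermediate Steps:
(52*(10*(-2)))*(-98) = (52*(-20))*(-98) = -1040*(-98) = 101920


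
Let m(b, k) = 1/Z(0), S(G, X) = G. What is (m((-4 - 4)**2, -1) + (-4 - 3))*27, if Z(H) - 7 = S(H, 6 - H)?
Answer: -1296/7 ≈ -185.14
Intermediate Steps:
Z(H) = 7 + H
m(b, k) = 1/7 (m(b, k) = 1/(7 + 0) = 1/7)
(m((-4 - 4)**2, -1) + (-4 - 3))*27 = (1/7 + (-4 - 3))*27 = (1/7 - 7)*27 = -48/7*27 = -1296/7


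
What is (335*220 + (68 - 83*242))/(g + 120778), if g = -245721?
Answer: -53682/124943 ≈ -0.42965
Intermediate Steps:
(335*220 + (68 - 83*242))/(g + 120778) = (335*220 + (68 - 83*242))/(-245721 + 120778) = (73700 + (68 - 20086))/(-124943) = (73700 - 20018)*(-1/124943) = 53682*(-1/124943) = -53682/124943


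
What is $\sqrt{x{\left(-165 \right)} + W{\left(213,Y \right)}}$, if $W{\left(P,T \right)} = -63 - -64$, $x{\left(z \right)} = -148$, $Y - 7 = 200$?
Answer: $7 i \sqrt{3} \approx 12.124 i$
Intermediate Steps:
$Y = 207$ ($Y = 7 + 200 = 207$)
$W{\left(P,T \right)} = 1$ ($W{\left(P,T \right)} = -63 + 64 = 1$)
$\sqrt{x{\left(-165 \right)} + W{\left(213,Y \right)}} = \sqrt{-148 + 1} = \sqrt{-147} = 7 i \sqrt{3}$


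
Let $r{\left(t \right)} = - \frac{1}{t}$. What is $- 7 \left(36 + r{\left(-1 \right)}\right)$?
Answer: $-259$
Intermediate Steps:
$- 7 \left(36 + r{\left(-1 \right)}\right) = - 7 \left(36 - \frac{1}{-1}\right) = - 7 \left(36 - -1\right) = - 7 \left(36 + 1\right) = \left(-7\right) 37 = -259$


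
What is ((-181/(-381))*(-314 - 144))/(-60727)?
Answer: 82898/23136987 ≈ 0.0035829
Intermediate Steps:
((-181/(-381))*(-314 - 144))/(-60727) = (-181*(-1/381)*(-458))*(-1/60727) = ((181/381)*(-458))*(-1/60727) = -82898/381*(-1/60727) = 82898/23136987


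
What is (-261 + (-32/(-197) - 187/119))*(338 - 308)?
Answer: -10855860/1379 ≈ -7872.3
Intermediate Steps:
(-261 + (-32/(-197) - 187/119))*(338 - 308) = (-261 + (-32*(-1/197) - 187*1/119))*30 = (-261 + (32/197 - 11/7))*30 = (-261 - 1943/1379)*30 = -361862/1379*30 = -10855860/1379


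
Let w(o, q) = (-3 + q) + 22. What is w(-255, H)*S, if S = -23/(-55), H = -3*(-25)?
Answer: 2162/55 ≈ 39.309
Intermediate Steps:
H = 75
w(o, q) = 19 + q
S = 23/55 (S = -23*(-1/55) = 23/55 ≈ 0.41818)
w(-255, H)*S = (19 + 75)*(23/55) = 94*(23/55) = 2162/55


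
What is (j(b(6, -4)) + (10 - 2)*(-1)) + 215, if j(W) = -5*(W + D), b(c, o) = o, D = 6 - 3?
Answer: 212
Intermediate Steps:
D = 3
j(W) = -15 - 5*W (j(W) = -5*(W + 3) = -5*(3 + W) = -15 - 5*W)
(j(b(6, -4)) + (10 - 2)*(-1)) + 215 = ((-15 - 5*(-4)) + (10 - 2)*(-1)) + 215 = ((-15 + 20) + 8*(-1)) + 215 = (5 - 8) + 215 = -3 + 215 = 212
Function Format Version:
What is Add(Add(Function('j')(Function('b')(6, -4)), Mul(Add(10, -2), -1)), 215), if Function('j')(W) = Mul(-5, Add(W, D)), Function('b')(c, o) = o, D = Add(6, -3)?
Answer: 212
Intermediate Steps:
D = 3
Function('j')(W) = Add(-15, Mul(-5, W)) (Function('j')(W) = Mul(-5, Add(W, 3)) = Mul(-5, Add(3, W)) = Add(-15, Mul(-5, W)))
Add(Add(Function('j')(Function('b')(6, -4)), Mul(Add(10, -2), -1)), 215) = Add(Add(Add(-15, Mul(-5, -4)), Mul(Add(10, -2), -1)), 215) = Add(Add(Add(-15, 20), Mul(8, -1)), 215) = Add(Add(5, -8), 215) = Add(-3, 215) = 212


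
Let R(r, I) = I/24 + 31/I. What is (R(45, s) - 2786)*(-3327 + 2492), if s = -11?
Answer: 614868115/264 ≈ 2.3290e+6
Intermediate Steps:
R(r, I) = 31/I + I/24 (R(r, I) = I*(1/24) + 31/I = I/24 + 31/I = 31/I + I/24)
(R(45, s) - 2786)*(-3327 + 2492) = ((31/(-11) + (1/24)*(-11)) - 2786)*(-3327 + 2492) = ((31*(-1/11) - 11/24) - 2786)*(-835) = ((-31/11 - 11/24) - 2786)*(-835) = (-865/264 - 2786)*(-835) = -736369/264*(-835) = 614868115/264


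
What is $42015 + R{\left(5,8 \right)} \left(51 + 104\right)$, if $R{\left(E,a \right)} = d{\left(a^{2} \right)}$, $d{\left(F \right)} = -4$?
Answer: $41395$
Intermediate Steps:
$R{\left(E,a \right)} = -4$
$42015 + R{\left(5,8 \right)} \left(51 + 104\right) = 42015 - 4 \left(51 + 104\right) = 42015 - 620 = 41395$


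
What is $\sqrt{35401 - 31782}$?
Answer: $\sqrt{3619} \approx 60.158$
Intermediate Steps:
$\sqrt{35401 - 31782} = \sqrt{3619}$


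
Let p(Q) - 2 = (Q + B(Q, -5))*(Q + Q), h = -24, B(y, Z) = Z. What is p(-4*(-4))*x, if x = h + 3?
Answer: -7434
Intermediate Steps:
p(Q) = 2 + 2*Q*(-5 + Q) (p(Q) = 2 + (Q - 5)*(Q + Q) = 2 + (-5 + Q)*(2*Q) = 2 + 2*Q*(-5 + Q))
x = -21 (x = -24 + 3 = -21)
p(-4*(-4))*x = (2 - (-40)*(-4) + 2*(-4*(-4))**2)*(-21) = (2 - 10*16 + 2*16**2)*(-21) = (2 - 160 + 2*256)*(-21) = (2 - 160 + 512)*(-21) = 354*(-21) = -7434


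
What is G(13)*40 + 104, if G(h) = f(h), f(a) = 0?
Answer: 104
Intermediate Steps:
G(h) = 0
G(13)*40 + 104 = 0*40 + 104 = 0 + 104 = 104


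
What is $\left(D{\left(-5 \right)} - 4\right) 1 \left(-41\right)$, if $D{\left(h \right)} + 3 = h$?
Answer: $492$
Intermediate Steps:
$D{\left(h \right)} = -3 + h$
$\left(D{\left(-5 \right)} - 4\right) 1 \left(-41\right) = \left(\left(-3 - 5\right) - 4\right) 1 \left(-41\right) = \left(-8 - 4\right) 1 \left(-41\right) = \left(-12\right) 1 \left(-41\right) = \left(-12\right) \left(-41\right) = 492$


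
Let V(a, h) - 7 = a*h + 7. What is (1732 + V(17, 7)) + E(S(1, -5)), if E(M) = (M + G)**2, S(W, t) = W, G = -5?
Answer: 1881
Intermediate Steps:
V(a, h) = 14 + a*h (V(a, h) = 7 + (a*h + 7) = 7 + (7 + a*h) = 14 + a*h)
E(M) = (-5 + M)**2 (E(M) = (M - 5)**2 = (-5 + M)**2)
(1732 + V(17, 7)) + E(S(1, -5)) = (1732 + (14 + 17*7)) + (-5 + 1)**2 = (1732 + (14 + 119)) + (-4)**2 = (1732 + 133) + 16 = 1865 + 16 = 1881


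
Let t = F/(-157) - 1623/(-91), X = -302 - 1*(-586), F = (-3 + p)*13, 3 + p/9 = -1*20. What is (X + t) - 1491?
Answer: -16741168/14287 ≈ -1171.8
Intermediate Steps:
p = -207 (p = -27 + 9*(-1*20) = -27 + 9*(-20) = -27 - 180 = -207)
F = -2730 (F = (-3 - 207)*13 = -210*13 = -2730)
X = 284 (X = -302 + 586 = 284)
t = 503241/14287 (t = -2730/(-157) - 1623/(-91) = -2730*(-1/157) - 1623*(-1/91) = 2730/157 + 1623/91 = 503241/14287 ≈ 35.224)
(X + t) - 1491 = (284 + 503241/14287) - 1491 = 4560749/14287 - 1491 = -16741168/14287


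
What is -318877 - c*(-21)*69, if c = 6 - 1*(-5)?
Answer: -302938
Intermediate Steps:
c = 11 (c = 6 + 5 = 11)
-318877 - c*(-21)*69 = -318877 - 11*(-21)*69 = -318877 - (-231)*69 = -318877 - 1*(-15939) = -318877 + 15939 = -302938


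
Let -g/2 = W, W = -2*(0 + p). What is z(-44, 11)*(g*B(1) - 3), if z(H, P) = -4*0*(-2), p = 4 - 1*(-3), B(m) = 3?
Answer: 0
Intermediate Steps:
p = 7 (p = 4 + 3 = 7)
W = -14 (W = -2*(0 + 7) = -2*7 = -14)
g = 28 (g = -2*(-14) = 28)
z(H, P) = 0 (z(H, P) = 0*(-2) = 0)
z(-44, 11)*(g*B(1) - 3) = 0*(28*3 - 3) = 0*(84 - 3) = 0*81 = 0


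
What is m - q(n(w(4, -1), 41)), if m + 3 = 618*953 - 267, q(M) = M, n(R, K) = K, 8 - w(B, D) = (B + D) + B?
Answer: 588643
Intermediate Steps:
w(B, D) = 8 - D - 2*B (w(B, D) = 8 - ((B + D) + B) = 8 - (D + 2*B) = 8 + (-D - 2*B) = 8 - D - 2*B)
m = 588684 (m = -3 + (618*953 - 267) = -3 + (588954 - 267) = -3 + 588687 = 588684)
m - q(n(w(4, -1), 41)) = 588684 - 1*41 = 588684 - 41 = 588643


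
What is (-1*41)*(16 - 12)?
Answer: -164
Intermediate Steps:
(-1*41)*(16 - 12) = -41*4 = -164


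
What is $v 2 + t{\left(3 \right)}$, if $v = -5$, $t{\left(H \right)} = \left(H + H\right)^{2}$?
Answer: $26$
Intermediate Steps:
$t{\left(H \right)} = 4 H^{2}$ ($t{\left(H \right)} = \left(2 H\right)^{2} = 4 H^{2}$)
$v 2 + t{\left(3 \right)} = \left(-5\right) 2 + 4 \cdot 3^{2} = -10 + 4 \cdot 9 = -10 + 36 = 26$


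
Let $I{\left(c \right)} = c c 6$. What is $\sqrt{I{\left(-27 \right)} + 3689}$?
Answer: $\sqrt{8063} \approx 89.794$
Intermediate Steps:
$I{\left(c \right)} = 6 c^{2}$ ($I{\left(c \right)} = c^{2} \cdot 6 = 6 c^{2}$)
$\sqrt{I{\left(-27 \right)} + 3689} = \sqrt{6 \left(-27\right)^{2} + 3689} = \sqrt{6 \cdot 729 + 3689} = \sqrt{4374 + 3689} = \sqrt{8063}$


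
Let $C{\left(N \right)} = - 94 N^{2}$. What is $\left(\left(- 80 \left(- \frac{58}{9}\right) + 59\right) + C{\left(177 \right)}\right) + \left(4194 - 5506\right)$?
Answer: $- \frac{26510971}{9} \approx -2.9457 \cdot 10^{6}$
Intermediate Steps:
$\left(\left(- 80 \left(- \frac{58}{9}\right) + 59\right) + C{\left(177 \right)}\right) + \left(4194 - 5506\right) = \left(\left(- 80 \left(- \frac{58}{9}\right) + 59\right) - 94 \cdot 177^{2}\right) + \left(4194 - 5506\right) = \left(\left(- 80 \left(\left(-58\right) \frac{1}{9}\right) + 59\right) - 2944926\right) + \left(4194 - 5506\right) = \left(\left(\left(-80\right) \left(- \frac{58}{9}\right) + 59\right) - 2944926\right) - 1312 = \left(\left(\frac{4640}{9} + 59\right) - 2944926\right) - 1312 = \left(\frac{5171}{9} - 2944926\right) - 1312 = - \frac{26499163}{9} - 1312 = - \frac{26510971}{9}$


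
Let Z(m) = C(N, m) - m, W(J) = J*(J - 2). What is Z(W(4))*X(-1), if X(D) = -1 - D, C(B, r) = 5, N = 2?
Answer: 0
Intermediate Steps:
W(J) = J*(-2 + J)
Z(m) = 5 - m
Z(W(4))*X(-1) = (5 - 4*(-2 + 4))*(-1 - 1*(-1)) = (5 - 4*2)*(-1 + 1) = (5 - 1*8)*0 = (5 - 8)*0 = -3*0 = 0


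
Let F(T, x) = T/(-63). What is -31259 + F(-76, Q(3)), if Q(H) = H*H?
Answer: -1969241/63 ≈ -31258.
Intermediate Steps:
Q(H) = H²
F(T, x) = -T/63 (F(T, x) = T*(-1/63) = -T/63)
-31259 + F(-76, Q(3)) = -31259 - 1/63*(-76) = -31259 + 76/63 = -1969241/63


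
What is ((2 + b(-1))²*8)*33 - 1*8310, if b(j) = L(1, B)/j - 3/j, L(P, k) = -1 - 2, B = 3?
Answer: 8586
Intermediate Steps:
L(P, k) = -3
b(j) = -6/j (b(j) = -3/j - 3/j = -6/j)
((2 + b(-1))²*8)*33 - 1*8310 = ((2 - 6/(-1))²*8)*33 - 1*8310 = ((2 - 6*(-1))²*8)*33 - 8310 = ((2 + 6)²*8)*33 - 8310 = (8²*8)*33 - 8310 = (64*8)*33 - 8310 = 512*33 - 8310 = 16896 - 8310 = 8586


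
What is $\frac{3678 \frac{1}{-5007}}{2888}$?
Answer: $- \frac{613}{2410036} \approx -0.00025435$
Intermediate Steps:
$\frac{3678 \frac{1}{-5007}}{2888} = 3678 \left(- \frac{1}{5007}\right) \frac{1}{2888} = \left(- \frac{1226}{1669}\right) \frac{1}{2888} = - \frac{613}{2410036}$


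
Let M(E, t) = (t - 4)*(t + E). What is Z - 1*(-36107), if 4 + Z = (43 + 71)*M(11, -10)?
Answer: 34507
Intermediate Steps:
M(E, t) = (-4 + t)*(E + t)
Z = -1600 (Z = -4 + (43 + 71)*((-10)² - 4*11 - 4*(-10) + 11*(-10)) = -4 + 114*(100 - 44 + 40 - 110) = -4 + 114*(-14) = -4 - 1596 = -1600)
Z - 1*(-36107) = -1600 - 1*(-36107) = -1600 + 36107 = 34507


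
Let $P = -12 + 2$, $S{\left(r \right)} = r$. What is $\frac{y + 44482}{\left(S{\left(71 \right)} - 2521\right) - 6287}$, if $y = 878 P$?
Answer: $- \frac{35702}{8737} \approx -4.0863$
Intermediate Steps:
$P = -10$
$y = -8780$ ($y = 878 \left(-10\right) = -8780$)
$\frac{y + 44482}{\left(S{\left(71 \right)} - 2521\right) - 6287} = \frac{-8780 + 44482}{\left(71 - 2521\right) - 6287} = \frac{35702}{-2450 - 6287} = \frac{35702}{-8737} = 35702 \left(- \frac{1}{8737}\right) = - \frac{35702}{8737}$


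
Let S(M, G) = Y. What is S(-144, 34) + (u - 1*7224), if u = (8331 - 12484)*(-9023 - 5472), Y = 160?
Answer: 60190671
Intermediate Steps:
S(M, G) = 160
u = 60197735 (u = -4153*(-14495) = 60197735)
S(-144, 34) + (u - 1*7224) = 160 + (60197735 - 1*7224) = 160 + (60197735 - 7224) = 160 + 60190511 = 60190671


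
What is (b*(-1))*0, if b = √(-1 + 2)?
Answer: 0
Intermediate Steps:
b = 1 (b = √1 = 1)
(b*(-1))*0 = (1*(-1))*0 = -1*0 = 0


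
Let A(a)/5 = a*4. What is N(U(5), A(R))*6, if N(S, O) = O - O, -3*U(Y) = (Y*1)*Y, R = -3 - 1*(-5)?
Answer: 0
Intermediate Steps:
R = 2 (R = -3 + 5 = 2)
A(a) = 20*a (A(a) = 5*(a*4) = 5*(4*a) = 20*a)
U(Y) = -Y²/3 (U(Y) = -Y*1*Y/3 = -Y*Y/3 = -Y²/3)
N(S, O) = 0
N(U(5), A(R))*6 = 0*6 = 0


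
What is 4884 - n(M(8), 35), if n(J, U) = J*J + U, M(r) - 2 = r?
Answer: 4749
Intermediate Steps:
M(r) = 2 + r
n(J, U) = U + J² (n(J, U) = J² + U = U + J²)
4884 - n(M(8), 35) = 4884 - (35 + (2 + 8)²) = 4884 - (35 + 10²) = 4884 - (35 + 100) = 4884 - 1*135 = 4884 - 135 = 4749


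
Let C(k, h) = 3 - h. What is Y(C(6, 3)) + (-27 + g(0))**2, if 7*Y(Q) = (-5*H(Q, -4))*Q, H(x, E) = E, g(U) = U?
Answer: 729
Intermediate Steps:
Y(Q) = 20*Q/7 (Y(Q) = ((-5*(-4))*Q)/7 = (20*Q)/7 = 20*Q/7)
Y(C(6, 3)) + (-27 + g(0))**2 = 20*(3 - 1*3)/7 + (-27 + 0)**2 = 20*(3 - 3)/7 + (-27)**2 = (20/7)*0 + 729 = 0 + 729 = 729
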